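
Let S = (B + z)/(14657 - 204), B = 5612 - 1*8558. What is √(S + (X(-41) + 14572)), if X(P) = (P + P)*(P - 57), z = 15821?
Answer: √4722753319447/14453 ≈ 150.36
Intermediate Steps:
B = -2946 (B = 5612 - 8558 = -2946)
X(P) = 2*P*(-57 + P) (X(P) = (2*P)*(-57 + P) = 2*P*(-57 + P))
S = 12875/14453 (S = (-2946 + 15821)/(14657 - 204) = 12875/14453 ≈ 0.89082)
√(S + (X(-41) + 14572)) = √(12875/14453 + (2*(-41)*(-57 - 41) + 14572)) = √(12875/14453 + (2*(-41)*(-98) + 14572)) = √(12875/14453 + (8036 + 14572)) = √(12875/14453 + 22608) = √(326766299/14453) = √4722753319447/14453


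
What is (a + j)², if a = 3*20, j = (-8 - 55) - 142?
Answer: 21025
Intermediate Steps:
j = -205 (j = -63 - 142 = -205)
a = 60
(a + j)² = (60 - 205)² = (-145)² = 21025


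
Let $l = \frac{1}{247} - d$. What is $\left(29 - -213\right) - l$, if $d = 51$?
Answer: $\frac{72370}{247} \approx 293.0$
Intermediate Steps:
$l = - \frac{12596}{247}$ ($l = \frac{1}{247} - 51 = - \frac{12596}{247} \approx -50.996$)
$\left(29 - -213\right) - l = \left(29 - -213\right) - - \frac{12596}{247} = \left(29 + 213\right) + \frac{12596}{247} = 242 + \frac{12596}{247} = \frac{72370}{247}$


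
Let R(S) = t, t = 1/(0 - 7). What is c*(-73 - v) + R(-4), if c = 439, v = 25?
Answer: -301155/7 ≈ -43022.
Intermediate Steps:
t = -⅐ (t = 1/(-7) = -⅐ ≈ -0.14286)
R(S) = -⅐
c*(-73 - v) + R(-4) = 439*(-73 - 1*25) - ⅐ = 439*(-73 - 25) - ⅐ = 439*(-98) - ⅐ = -43022 - ⅐ = -301155/7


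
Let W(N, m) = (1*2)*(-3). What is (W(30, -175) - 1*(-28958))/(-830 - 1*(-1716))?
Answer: 14476/443 ≈ 32.677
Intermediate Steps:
W(N, m) = -6 (W(N, m) = 2*(-3) = -6)
(W(30, -175) - 1*(-28958))/(-830 - 1*(-1716)) = (-6 - 1*(-28958))/(-830 - 1*(-1716)) = (-6 + 28958)/(-830 + 1716) = 28952/886 = 28952*(1/886) = 14476/443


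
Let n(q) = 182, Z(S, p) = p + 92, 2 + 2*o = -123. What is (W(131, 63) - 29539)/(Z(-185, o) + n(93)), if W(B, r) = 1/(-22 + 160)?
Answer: -4076381/29187 ≈ -139.66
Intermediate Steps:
o = -125/2 (o = -1 + (½)*(-123) = -1 - 123/2 = -125/2 ≈ -62.500)
Z(S, p) = 92 + p
W(B, r) = 1/138
(W(131, 63) - 29539)/(Z(-185, o) + n(93)) = (1/138 - 29539)/((92 - 125/2) + 182) = -4076381/(138*(59/2 + 182)) = -4076381/(138*423/2) = -4076381/138*2/423 = -4076381/29187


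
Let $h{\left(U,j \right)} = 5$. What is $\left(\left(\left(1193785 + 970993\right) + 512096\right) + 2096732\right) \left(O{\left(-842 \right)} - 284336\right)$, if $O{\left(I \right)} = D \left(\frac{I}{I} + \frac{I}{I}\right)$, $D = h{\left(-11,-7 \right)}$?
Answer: $-1357260299556$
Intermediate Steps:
$D = 5$
$O{\left(I \right)} = 10$ ($O{\left(I \right)} = 5 \left(\frac{I}{I} + \frac{I}{I}\right) = 5 \left(1 + 1\right) = 5 \cdot 2 = 10$)
$\left(\left(\left(1193785 + 970993\right) + 512096\right) + 2096732\right) \left(O{\left(-842 \right)} - 284336\right) = \left(\left(\left(1193785 + 970993\right) + 512096\right) + 2096732\right) \left(10 - 284336\right) = \left(\left(2164778 + 512096\right) + 2096732\right) \left(-284326\right) = \left(2676874 + 2096732\right) \left(-284326\right) = 4773606 \left(-284326\right) = -1357260299556$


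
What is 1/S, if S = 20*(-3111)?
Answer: -1/62220 ≈ -1.6072e-5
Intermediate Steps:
S = -62220
1/S = 1/(-62220) = -1/62220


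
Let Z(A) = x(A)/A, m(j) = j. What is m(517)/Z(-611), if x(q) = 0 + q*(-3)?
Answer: -517/3 ≈ -172.33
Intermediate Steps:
x(q) = -3*q (x(q) = 0 - 3*q = -3*q)
Z(A) = -3 (Z(A) = (-3*A)/A = -3)
m(517)/Z(-611) = 517/(-3) = 517*(-1/3) = -517/3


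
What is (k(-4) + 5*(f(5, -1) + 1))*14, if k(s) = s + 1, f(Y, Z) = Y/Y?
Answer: 98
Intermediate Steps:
f(Y, Z) = 1
k(s) = 1 + s
(k(-4) + 5*(f(5, -1) + 1))*14 = ((1 - 4) + 5*(1 + 1))*14 = (-3 + 5*2)*14 = (-3 + 10)*14 = 7*14 = 98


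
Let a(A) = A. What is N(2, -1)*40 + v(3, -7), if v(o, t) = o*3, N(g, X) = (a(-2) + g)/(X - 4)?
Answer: 9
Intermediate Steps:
N(g, X) = (-2 + g)/(-4 + X) (N(g, X) = (-2 + g)/(X - 4) = (-2 + g)/(-4 + X))
v(o, t) = 3*o
N(2, -1)*40 + v(3, -7) = ((-2 + 2)/(-4 - 1))*40 + 3*3 = (0/(-5))*40 + 9 = -1/5*0*40 + 9 = 0*40 + 9 = 0 + 9 = 9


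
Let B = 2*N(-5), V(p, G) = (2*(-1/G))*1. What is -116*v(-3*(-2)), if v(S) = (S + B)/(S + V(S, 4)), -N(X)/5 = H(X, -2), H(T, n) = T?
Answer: -12992/11 ≈ -1181.1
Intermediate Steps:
N(X) = -5*X
V(p, G) = -2/G (V(p, G) = -2/G*1 = -2/G)
B = 50 (B = 2*(-5*(-5)) = 2*25 = 50)
v(S) = (50 + S)/(-½ + S) (v(S) = (S + 50)/(S - 2/4) = (50 + S)/(S - 2*¼) = (50 + S)/(S - ½) = (50 + S)/(-½ + S))
-116*v(-3*(-2)) = -232*(50 - 3*(-2))/(-1 + 2*(-3*(-2))) = -232*(50 + 6)/(-1 + 2*6) = -232*56/(-1 + 12) = -232*56/11 = -116*112/11 = -12992/11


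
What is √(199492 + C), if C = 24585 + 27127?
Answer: 2*√62801 ≈ 501.20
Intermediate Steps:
C = 51712
√(199492 + C) = √(199492 + 51712) = √251204 = 2*√62801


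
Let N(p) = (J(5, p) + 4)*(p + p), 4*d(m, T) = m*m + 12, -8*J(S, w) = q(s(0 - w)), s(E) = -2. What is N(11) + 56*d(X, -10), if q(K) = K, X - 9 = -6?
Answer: 775/2 ≈ 387.50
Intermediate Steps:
X = 3 (X = 9 - 6 = 3)
J(S, w) = ¼ (J(S, w) = -⅛*(-2) = ¼)
d(m, T) = 3 + m²/4 (d(m, T) = (m*m + 12)/4 = (m² + 12)/4 = (12 + m²)/4 = 3 + m²/4)
N(p) = 17*p/2 (N(p) = (¼ + 4)*(p + p) = 17*(2*p)/4 = 17*p/2)
N(11) + 56*d(X, -10) = (17/2)*11 + 56*(3 + (¼)*3²) = 187/2 + 56*(3 + (¼)*9) = 187/2 + 56*(3 + 9/4) = 187/2 + 56*(21/4) = 187/2 + 294 = 775/2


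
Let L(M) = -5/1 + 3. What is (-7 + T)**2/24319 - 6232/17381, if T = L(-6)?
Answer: -150148147/422688539 ≈ -0.35522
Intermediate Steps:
L(M) = -2 (L(M) = -5*1 + 3 = -5 + 3 = -2)
T = -2
(-7 + T)**2/24319 - 6232/17381 = (-7 - 2)**2/24319 - 6232/17381 = (-9)**2*(1/24319) - 6232*1/17381 = 81*(1/24319) - 6232/17381 = 81/24319 - 6232/17381 = -150148147/422688539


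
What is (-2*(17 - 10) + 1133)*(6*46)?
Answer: 308844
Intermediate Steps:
(-2*(17 - 10) + 1133)*(6*46) = (-2*7 + 1133)*276 = (-14 + 1133)*276 = 1119*276 = 308844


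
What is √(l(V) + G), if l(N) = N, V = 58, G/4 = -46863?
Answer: I*√187394 ≈ 432.89*I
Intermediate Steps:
G = -187452 (G = 4*(-46863) = -187452)
√(l(V) + G) = √(58 - 187452) = √(-187394) = I*√187394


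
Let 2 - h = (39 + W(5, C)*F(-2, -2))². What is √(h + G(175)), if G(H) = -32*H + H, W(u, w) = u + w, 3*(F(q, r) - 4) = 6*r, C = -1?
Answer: 4*I*√434 ≈ 83.331*I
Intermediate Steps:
F(q, r) = 4 + 2*r (F(q, r) = 4 + (6*r)/3 = 4 + 2*r)
G(H) = -31*H
h = -1519 (h = 2 - (39 + (5 - 1)*(4 + 2*(-2)))² = 2 - (39 + 4*(4 - 4))² = 2 - (39 + 4*0)² = 2 - (39 + 0)² = 2 - 1*39² = 2 - 1*1521 = 2 - 1521 = -1519)
√(h + G(175)) = √(-1519 - 31*175) = √(-1519 - 5425) = √(-6944) = 4*I*√434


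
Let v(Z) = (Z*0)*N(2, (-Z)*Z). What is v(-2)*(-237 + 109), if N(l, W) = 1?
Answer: 0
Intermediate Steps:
v(Z) = 0 (v(Z) = (Z*0)*1 = 0*1 = 0)
v(-2)*(-237 + 109) = 0*(-237 + 109) = 0*(-128) = 0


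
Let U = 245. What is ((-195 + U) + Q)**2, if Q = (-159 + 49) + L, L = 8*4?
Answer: 784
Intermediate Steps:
L = 32
Q = -78 (Q = (-159 + 49) + 32 = -110 + 32 = -78)
((-195 + U) + Q)**2 = ((-195 + 245) - 78)**2 = (50 - 78)**2 = (-28)**2 = 784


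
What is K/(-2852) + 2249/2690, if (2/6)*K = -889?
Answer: 6794189/3835940 ≈ 1.7712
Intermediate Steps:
K = -2667 (K = 3*(-889) = -2667)
K/(-2852) + 2249/2690 = -2667/(-2852) + 2249/2690 = -2667*(-1/2852) + 2249*(1/2690) = 2667/2852 + 2249/2690 = 6794189/3835940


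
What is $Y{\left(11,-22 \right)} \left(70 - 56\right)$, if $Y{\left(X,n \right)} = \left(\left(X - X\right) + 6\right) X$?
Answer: $924$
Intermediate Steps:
$Y{\left(X,n \right)} = 6 X$ ($Y{\left(X,n \right)} = \left(0 + 6\right) X = 6 X$)
$Y{\left(11,-22 \right)} \left(70 - 56\right) = 6 \cdot 11 \left(70 - 56\right) = 66 \cdot 14 = 924$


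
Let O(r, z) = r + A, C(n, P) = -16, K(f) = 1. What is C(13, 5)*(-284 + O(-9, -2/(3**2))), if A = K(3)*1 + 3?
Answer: 4624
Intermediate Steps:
A = 4 (A = 1*1 + 3 = 1 + 3 = 4)
O(r, z) = 4 + r (O(r, z) = r + 4 = 4 + r)
C(13, 5)*(-284 + O(-9, -2/(3**2))) = -16*(-284 + (4 - 9)) = -16*(-284 - 5) = -16*(-289) = 4624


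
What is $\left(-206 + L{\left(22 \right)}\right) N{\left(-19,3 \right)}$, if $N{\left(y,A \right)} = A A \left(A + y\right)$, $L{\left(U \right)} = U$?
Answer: $26496$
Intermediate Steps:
$N{\left(y,A \right)} = A^{2} \left(A + y\right)$
$\left(-206 + L{\left(22 \right)}\right) N{\left(-19,3 \right)} = \left(-206 + 22\right) 3^{2} \left(3 - 19\right) = - 184 \cdot 9 \left(-16\right) = \left(-184\right) \left(-144\right) = 26496$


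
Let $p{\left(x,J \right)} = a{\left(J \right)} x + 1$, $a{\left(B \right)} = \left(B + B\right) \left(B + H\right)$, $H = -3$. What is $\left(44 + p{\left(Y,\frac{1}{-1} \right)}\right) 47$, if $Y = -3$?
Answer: $987$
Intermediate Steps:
$a{\left(B \right)} = 2 B \left(-3 + B\right)$ ($a{\left(B \right)} = \left(B + B\right) \left(B - 3\right) = 2 B \left(-3 + B\right)$)
$p{\left(x,J \right)} = 1 + 2 J x \left(-3 + J\right)$ ($p{\left(x,J \right)} = 2 J \left(-3 + J\right) x + 1 = 2 J x \left(-3 + J\right) + 1 = 1 + 2 J x \left(-3 + J\right)$)
$\left(44 + p{\left(Y,\frac{1}{-1} \right)}\right) 47 = \left(44 + \left(1 + 2 \frac{1}{-1} \left(-3\right) \left(-3 + \frac{1}{-1}\right)\right)\right) 47 = \left(44 + \left(1 + 2 \left(-1\right) \left(-3\right) \left(-3 - 1\right)\right)\right) 47 = \left(44 + \left(1 + 2 \left(-1\right) \left(-3\right) \left(-4\right)\right)\right) 47 = \left(44 + \left(1 - 24\right)\right) 47 = \left(44 - 23\right) 47 = 21 \cdot 47 = 987$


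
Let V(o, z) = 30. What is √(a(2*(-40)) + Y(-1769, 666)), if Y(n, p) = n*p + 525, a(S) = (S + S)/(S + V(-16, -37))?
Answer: 13*I*√174205/5 ≈ 1085.2*I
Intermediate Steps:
a(S) = 2*S/(30 + S) (a(S) = (S + S)/(S + 30) = (2*S)/(30 + S) = 2*S/(30 + S))
Y(n, p) = 525 + n*p
√(a(2*(-40)) + Y(-1769, 666)) = √(2*(2*(-40))/(30 + 2*(-40)) + (525 - 1769*666)) = √(2*(-80)/(30 - 80) + (525 - 1178154)) = √(2*(-80)/(-50) - 1177629) = √(2*(-80)*(-1/50) - 1177629) = √(16/5 - 1177629) = √(-5888129/5) = 13*I*√174205/5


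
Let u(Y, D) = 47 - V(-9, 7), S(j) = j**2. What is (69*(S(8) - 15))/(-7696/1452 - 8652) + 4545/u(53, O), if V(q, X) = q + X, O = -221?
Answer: 14222979153/153987400 ≈ 92.365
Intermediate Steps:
V(q, X) = X + q
u(Y, D) = 49 (u(Y, D) = 47 - (7 - 9) = 47 - 1*(-2) = 47 + 2 = 49)
(69*(S(8) - 15))/(-7696/1452 - 8652) + 4545/u(53, O) = (69*(8**2 - 15))/(-7696/1452 - 8652) + 4545/49 = (69*(64 - 15))/(-7696*1/1452 - 8652) + 4545*(1/49) = (69*49)/(-1924/363 - 8652) + 4545/49 = 3381/(-3142600/363) + 4545/49 = 3381*(-363/3142600) + 4545/49 = -1227303/3142600 + 4545/49 = 14222979153/153987400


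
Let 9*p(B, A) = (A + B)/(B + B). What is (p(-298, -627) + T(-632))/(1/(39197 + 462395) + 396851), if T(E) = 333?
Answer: 224103405526/266935821589413 ≈ 0.00083954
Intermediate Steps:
p(B, A) = (A + B)/(18*B) (p(B, A) = ((A + B)/(B + B))/9 = ((A + B)/((2*B)))/9 = ((A + B)*(1/(2*B)))/9 = ((A + B)/(2*B))/9 = (A + B)/(18*B))
(p(-298, -627) + T(-632))/(1/(39197 + 462395) + 396851) = ((1/18)*(-627 - 298)/(-298) + 333)/(1/(39197 + 462395) + 396851) = ((1/18)*(-1/298)*(-925) + 333)/(1/501592 + 396851) = (925/5364 + 333)/(1/501592 + 396851) = 1787137/(5364*(199057286793/501592)) = (1787137/5364)*(501592/199057286793) = 224103405526/266935821589413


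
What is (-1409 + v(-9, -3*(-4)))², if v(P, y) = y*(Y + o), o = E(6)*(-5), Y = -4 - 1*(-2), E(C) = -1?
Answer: 1885129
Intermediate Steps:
Y = -2 (Y = -4 + 2 = -2)
o = 5 (o = -1*(-5) = 5)
v(P, y) = 3*y (v(P, y) = y*(-2 + 5) = y*3 = 3*y)
(-1409 + v(-9, -3*(-4)))² = (-1409 + 3*(-3*(-4)))² = (-1409 + 3*12)² = (-1409 + 36)² = (-1373)² = 1885129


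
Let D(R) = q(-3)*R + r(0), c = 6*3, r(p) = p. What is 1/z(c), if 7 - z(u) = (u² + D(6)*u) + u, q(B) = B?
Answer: -1/11 ≈ -0.090909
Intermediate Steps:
c = 18
D(R) = -3*R (D(R) = -3*R + 0 = -3*R)
z(u) = 7 - u² + 17*u (z(u) = 7 - ((u² + (-3*6)*u) + u) = 7 - ((u² - 18*u) + u) = 7 - (u² - 17*u) = 7 + (-u² + 17*u) = 7 - u² + 17*u)
1/z(c) = 1/(7 - 1*18² + 17*18) = 1/(7 - 1*324 + 306) = 1/(7 - 324 + 306) = 1/(-11) = -1/11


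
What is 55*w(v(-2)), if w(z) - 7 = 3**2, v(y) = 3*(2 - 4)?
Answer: 880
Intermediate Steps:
v(y) = -6 (v(y) = 3*(-2) = -6)
w(z) = 16 (w(z) = 7 + 3**2 = 7 + 9 = 16)
55*w(v(-2)) = 55*16 = 880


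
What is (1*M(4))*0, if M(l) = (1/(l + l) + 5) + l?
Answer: 0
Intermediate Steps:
M(l) = 5 + l + 1/(2*l) (M(l) = (1/(2*l) + 5) + l = (5 + 1/(2*l)) + l = 5 + l + 1/(2*l))
(1*M(4))*0 = (1*(5 + 4 + (½)/4))*0 = (1*(5 + 4 + (½)*(¼)))*0 = (1*(5 + 4 + ⅛))*0 = (1*(73/8))*0 = (73/8)*0 = 0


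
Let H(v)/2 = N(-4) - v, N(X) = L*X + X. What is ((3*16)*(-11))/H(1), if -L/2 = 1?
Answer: -88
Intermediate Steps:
L = -2 (L = -2*1 = -2)
N(X) = -X (N(X) = -2*X + X = -X)
H(v) = 8 - 2*v (H(v) = 2*(-1*(-4) - v) = 2*(4 - v) = 8 - 2*v)
((3*16)*(-11))/H(1) = ((3*16)*(-11))/(8 - 2*1) = (48*(-11))/(8 - 2) = -528/6 = -528*⅙ = -88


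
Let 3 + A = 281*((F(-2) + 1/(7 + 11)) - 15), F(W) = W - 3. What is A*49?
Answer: -4945717/18 ≈ -2.7476e+5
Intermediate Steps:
F(W) = -3 + W
A = -100933/18 (A = -3 + 281*(((-3 - 2) + 1/(7 + 11)) - 15) = -3 + 281*((-5 + 1/18) - 15) = -3 + 281*(-89/18 - 15) = -3 + 281*(-359/18) = -3 - 100879/18 = -100933/18 ≈ -5607.4)
A*49 = -100933/18*49 = -4945717/18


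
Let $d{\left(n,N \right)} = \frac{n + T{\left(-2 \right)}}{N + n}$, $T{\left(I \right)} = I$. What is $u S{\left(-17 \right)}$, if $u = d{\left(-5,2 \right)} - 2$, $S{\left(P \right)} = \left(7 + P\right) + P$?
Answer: $-9$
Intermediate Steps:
$S{\left(P \right)} = 7 + 2 P$
$d{\left(n,N \right)} = \frac{-2 + n}{N + n}$ ($d{\left(n,N \right)} = \frac{n - 2}{N + n} = \frac{-2 + n}{N + n}$)
$u = \frac{1}{3}$ ($u = \frac{-2 - 5}{2 - 5} - 2 = \frac{1}{-3} \left(-7\right) - 2 = \left(- \frac{1}{3}\right) \left(-7\right) - 2 = \frac{7}{3} - 2 = \frac{1}{3} \approx 0.33333$)
$u S{\left(-17 \right)} = \frac{7 + 2 \left(-17\right)}{3} = \frac{7 - 34}{3} = \frac{1}{3} \left(-27\right) = -9$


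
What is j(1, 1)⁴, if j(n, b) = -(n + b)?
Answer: 16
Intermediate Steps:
j(n, b) = -b - n (j(n, b) = -(b + n) = -b - n)
j(1, 1)⁴ = (-1*1 - 1*1)⁴ = (-1 - 1)⁴ = (-2)⁴ = 16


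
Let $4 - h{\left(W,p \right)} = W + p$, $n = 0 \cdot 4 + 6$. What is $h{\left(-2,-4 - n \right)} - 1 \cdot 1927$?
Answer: $-1911$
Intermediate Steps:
$n = 6$ ($n = 0 + 6 = 6$)
$h{\left(W,p \right)} = 4 - W - p$ ($h{\left(W,p \right)} = 4 - \left(W + p\right) = 4 - W - p$)
$h{\left(-2,-4 - n \right)} - 1 \cdot 1927 = \left(4 - -2 - \left(-4 - 6\right)\right) - 1 \cdot 1927 = \left(4 + 2 - \left(-4 - 6\right)\right) - 1927 = \left(4 + 2 - -10\right) - 1927 = \left(4 + 2 + 10\right) - 1927 = 16 - 1927 = -1911$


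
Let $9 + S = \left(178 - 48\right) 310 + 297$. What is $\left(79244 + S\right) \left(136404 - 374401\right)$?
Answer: $-28519656504$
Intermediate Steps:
$S = 40588$ ($S = -9 + \left(\left(178 - 48\right) 310 + 297\right) = -9 + \left(130 \cdot 310 + 297\right) = -9 + \left(40300 + 297\right) = -9 + 40597 = 40588$)
$\left(79244 + S\right) \left(136404 - 374401\right) = \left(79244 + 40588\right) \left(136404 - 374401\right) = 119832 \left(-237997\right) = -28519656504$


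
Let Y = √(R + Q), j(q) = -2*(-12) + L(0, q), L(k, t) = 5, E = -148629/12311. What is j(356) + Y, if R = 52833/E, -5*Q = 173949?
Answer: 29 + 2*I*√3555223420205/19055 ≈ 29.0 + 197.9*I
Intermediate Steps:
E = -11433/947 (E = -148629*1/12311 = -11433/947 ≈ -12.073)
Q = -173949/5 (Q = -⅕*173949 = -173949/5 ≈ -34790.)
R = -16677617/3811 (R = 52833/(-11433/947) = 52833*(-947/11433) = -16677617/3811 ≈ -4376.2)
j(q) = 29 (j(q) = -2*(-12) + 5 = 24 + 5 = 29)
Y = 2*I*√3555223420205/19055 (Y = √(-16677617/3811 - 173949/5) = √(-746307724/19055) = 2*I*√3555223420205/19055 ≈ 197.9*I)
j(356) + Y = 29 + 2*I*√3555223420205/19055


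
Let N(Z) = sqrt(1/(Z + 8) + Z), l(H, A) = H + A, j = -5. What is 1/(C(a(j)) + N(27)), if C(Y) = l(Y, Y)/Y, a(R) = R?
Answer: -35/403 + sqrt(33110)/806 ≈ 0.13891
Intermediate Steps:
l(H, A) = A + H
C(Y) = 2 (C(Y) = (Y + Y)/Y = (2*Y)/Y = 2)
N(Z) = sqrt(Z + 1/(8 + Z)) (N(Z) = sqrt(1/(8 + Z) + Z) = sqrt(Z + 1/(8 + Z)))
1/(C(a(j)) + N(27)) = 1/(2 + sqrt((1 + 27*(8 + 27))/(8 + 27))) = 1/(2 + sqrt((1 + 27*35)/35)) = 1/(2 + sqrt((1 + 945)/35)) = 1/(2 + sqrt((1/35)*946)) = 1/(2 + sqrt(946/35)) = 1/(2 + sqrt(33110)/35)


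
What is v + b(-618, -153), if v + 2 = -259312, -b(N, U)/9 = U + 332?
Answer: -260925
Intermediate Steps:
b(N, U) = -2988 - 9*U (b(N, U) = -9*(U + 332) = -9*(332 + U) = -2988 - 9*U)
v = -259314 (v = -2 - 259312 = -259314)
v + b(-618, -153) = -259314 + (-2988 - 9*(-153)) = -259314 + (-2988 + 1377) = -259314 - 1611 = -260925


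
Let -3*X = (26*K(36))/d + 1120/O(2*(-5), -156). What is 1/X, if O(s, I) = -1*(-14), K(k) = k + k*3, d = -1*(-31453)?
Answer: -94359/2519984 ≈ -0.037444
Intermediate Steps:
d = 31453
K(k) = 4*k (K(k) = k + 3*k = 4*k)
O(s, I) = 14
X = -2519984/94359 (X = -((26*(4*36))/31453 + 1120/14)/3 = -((26*144)*(1/31453) + 1120*(1/14))/3 = -(3744*(1/31453) + 80)/3 = -(3744/31453 + 80)/3 = -⅓*2519984/31453 = -2519984/94359 ≈ -26.706)
1/X = 1/(-2519984/94359) = -94359/2519984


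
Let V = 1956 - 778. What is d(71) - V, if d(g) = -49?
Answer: -1227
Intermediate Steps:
V = 1178
d(71) - V = -49 - 1*1178 = -49 - 1178 = -1227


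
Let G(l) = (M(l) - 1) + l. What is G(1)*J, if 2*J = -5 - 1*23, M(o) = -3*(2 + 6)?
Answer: 336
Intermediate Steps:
M(o) = -24 (M(o) = -3*8 = -24)
J = -14 (J = (-5 - 1*23)/2 = (-5 - 23)/2 = (1/2)*(-28) = -14)
G(l) = -25 + l (G(l) = (-24 - 1) + l = -25 + l)
G(1)*J = (-25 + 1)*(-14) = -24*(-14) = 336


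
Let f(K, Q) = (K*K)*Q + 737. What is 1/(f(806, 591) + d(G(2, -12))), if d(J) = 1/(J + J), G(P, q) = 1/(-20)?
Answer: 1/383935603 ≈ 2.6046e-9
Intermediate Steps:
f(K, Q) = 737 + Q*K² (f(K, Q) = K²*Q + 737 = Q*K² + 737 = 737 + Q*K²)
G(P, q) = -1/20
d(J) = 1/(2*J)
1/(f(806, 591) + d(G(2, -12))) = 1/((737 + 591*806²) + 1/(2*(-1/20))) = 1/((737 + 591*649636) + (½)*(-20)) = 1/((737 + 383934876) - 10) = 1/(383935613 - 10) = 1/383935603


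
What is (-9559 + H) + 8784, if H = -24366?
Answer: -25141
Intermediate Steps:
(-9559 + H) + 8784 = (-9559 - 24366) + 8784 = -33925 + 8784 = -25141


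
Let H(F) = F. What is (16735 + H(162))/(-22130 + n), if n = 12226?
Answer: -16897/9904 ≈ -1.7061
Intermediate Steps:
(16735 + H(162))/(-22130 + n) = (16735 + 162)/(-22130 + 12226) = 16897/(-9904) = 16897*(-1/9904) = -16897/9904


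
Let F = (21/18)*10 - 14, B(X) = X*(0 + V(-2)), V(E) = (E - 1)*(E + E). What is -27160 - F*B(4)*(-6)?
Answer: -27832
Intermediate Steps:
V(E) = 2*E*(-1 + E) (V(E) = (-1 + E)*(2*E) = 2*E*(-1 + E))
B(X) = 12*X (B(X) = X*(0 + 2*(-2)*(-1 - 2)) = X*(0 + 2*(-2)*(-3)) = X*(0 + 12) = X*12 = 12*X)
F = -7/3 (F = (21*(1/18))*10 - 14 = (7/6)*10 - 14 = 35/3 - 14 = -7/3 ≈ -2.3333)
-27160 - F*B(4)*(-6) = -27160 - (-7)*(12*4)*(-6)/3 = -27160 - (-7)*48*(-6)/3 = -27160 - (-7)*(-288)/3 = -27160 - 1*672 = -27160 - 672 = -27832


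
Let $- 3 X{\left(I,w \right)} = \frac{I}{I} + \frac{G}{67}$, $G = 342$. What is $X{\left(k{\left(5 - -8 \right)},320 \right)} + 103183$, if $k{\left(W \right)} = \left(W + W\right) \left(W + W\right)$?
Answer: $\frac{20739374}{201} \approx 1.0318 \cdot 10^{5}$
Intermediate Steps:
$k{\left(W \right)} = 4 W^{2}$ ($k{\left(W \right)} = 2 W 2 W = 4 W^{2}$)
$X{\left(I,w \right)} = - \frac{409}{201}$ ($X{\left(I,w \right)} = - \frac{\frac{I}{I} + \frac{342}{67}}{3} = - \frac{1 + 342 \cdot \frac{1}{67}}{3} = - \frac{1 + \frac{342}{67}}{3} = \left(- \frac{1}{3}\right) \frac{409}{67} = - \frac{409}{201}$)
$X{\left(k{\left(5 - -8 \right)},320 \right)} + 103183 = - \frac{409}{201} + 103183 = \frac{20739374}{201}$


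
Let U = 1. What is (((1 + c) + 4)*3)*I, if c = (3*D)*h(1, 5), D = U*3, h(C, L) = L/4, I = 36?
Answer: 1755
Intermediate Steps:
h(C, L) = L/4 (h(C, L) = L*(¼) = L/4)
D = 3 (D = 1*3 = 3)
c = 45/4 (c = (3*3)*((¼)*5) = 9*(5/4) = 45/4 ≈ 11.250)
(((1 + c) + 4)*3)*I = (((1 + 45/4) + 4)*3)*36 = ((49/4 + 4)*3)*36 = ((65/4)*3)*36 = (195/4)*36 = 1755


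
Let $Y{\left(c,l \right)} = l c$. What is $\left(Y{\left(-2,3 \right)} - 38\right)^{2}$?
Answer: $1936$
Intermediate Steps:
$Y{\left(c,l \right)} = c l$
$\left(Y{\left(-2,3 \right)} - 38\right)^{2} = \left(\left(-2\right) 3 - 38\right)^{2} = \left(-6 - 38\right)^{2} = \left(-44\right)^{2} = 1936$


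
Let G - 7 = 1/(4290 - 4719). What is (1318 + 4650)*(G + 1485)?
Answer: 3819919856/429 ≈ 8.9042e+6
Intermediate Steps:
G = 3002/429 (G = 7 + 1/(4290 - 4719) = 7 + 1/(-429) = 7 - 1/429 = 3002/429 ≈ 6.9977)
(1318 + 4650)*(G + 1485) = (1318 + 4650)*(3002/429 + 1485) = 5968*(640067/429) = 3819919856/429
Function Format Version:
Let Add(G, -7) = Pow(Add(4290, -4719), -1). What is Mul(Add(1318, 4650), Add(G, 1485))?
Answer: Rational(3819919856, 429) ≈ 8.9042e+6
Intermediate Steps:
G = Rational(3002, 429) (G = Add(7, Pow(Add(4290, -4719), -1)) = Add(7, Pow(-429, -1)) = Add(7, Rational(-1, 429)) = Rational(3002, 429) ≈ 6.9977)
Mul(Add(1318, 4650), Add(G, 1485)) = Mul(Add(1318, 4650), Add(Rational(3002, 429), 1485)) = Mul(5968, Rational(640067, 429)) = Rational(3819919856, 429)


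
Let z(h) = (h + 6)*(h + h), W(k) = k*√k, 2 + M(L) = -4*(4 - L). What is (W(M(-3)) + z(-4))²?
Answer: -26744 + 960*I*√30 ≈ -26744.0 + 5258.1*I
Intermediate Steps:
M(L) = -18 + 4*L (M(L) = -2 - 4*(4 - L) = -2 + (-16 + 4*L) = -18 + 4*L)
W(k) = k^(3/2)
z(h) = 2*h*(6 + h) (z(h) = (6 + h)*(2*h) = 2*h*(6 + h))
(W(M(-3)) + z(-4))² = ((-18 + 4*(-3))^(3/2) + 2*(-4)*(6 - 4))² = ((-18 - 12)^(3/2) + 2*(-4)*2)² = ((-30)^(3/2) - 16)² = (-30*I*√30 - 16)² = (-16 - 30*I*√30)²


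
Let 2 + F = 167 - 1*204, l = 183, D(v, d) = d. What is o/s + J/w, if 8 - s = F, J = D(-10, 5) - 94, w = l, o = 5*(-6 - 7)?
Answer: -16078/8601 ≈ -1.8693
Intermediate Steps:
o = -65 (o = 5*(-13) = -65)
w = 183
F = -39 (F = -2 + (167 - 1*204) = -2 + (167 - 204) = -2 - 37 = -39)
J = -89 (J = 5 - 94 = -89)
s = 47 (s = 8 - 1*(-39) = 8 + 39 = 47)
o/s + J/w = -65/47 - 89/183 = -16078/8601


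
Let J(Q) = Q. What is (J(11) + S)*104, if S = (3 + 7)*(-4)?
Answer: -3016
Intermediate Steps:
S = -40 (S = 10*(-4) = -40)
(J(11) + S)*104 = (11 - 40)*104 = -29*104 = -3016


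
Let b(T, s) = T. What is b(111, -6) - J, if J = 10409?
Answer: -10298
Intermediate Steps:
b(111, -6) - J = 111 - 1*10409 = 111 - 10409 = -10298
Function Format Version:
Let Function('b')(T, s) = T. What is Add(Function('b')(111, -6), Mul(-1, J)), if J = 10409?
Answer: -10298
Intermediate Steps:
Add(Function('b')(111, -6), Mul(-1, J)) = Add(111, Mul(-1, 10409)) = Add(111, -10409) = -10298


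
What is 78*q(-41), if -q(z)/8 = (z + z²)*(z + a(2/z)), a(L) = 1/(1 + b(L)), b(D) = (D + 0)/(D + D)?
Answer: 41275520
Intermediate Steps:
b(D) = ½ (b(D) = D/((2*D)) = D*(1/(2*D)) = ½)
a(L) = ⅔ (a(L) = 1/(1 + ½) = 1/(3/2) = ⅔)
q(z) = -8*(⅔ + z)*(z + z²) (q(z) = -8*(z + z²)*(z + ⅔) = -8*(z + z²)*(⅔ + z) = -8*(⅔ + z)*(z + z²))
78*q(-41) = 78*(-8/3*(-41)*(2 + 3*(-41)² + 5*(-41))) = 78*(-8/3*(-41)*(2 + 3*1681 - 205)) = 78*(-8/3*(-41)*(2 + 5043 - 205)) = 78*(-8/3*(-41)*4840) = 78*(1587520/3) = 41275520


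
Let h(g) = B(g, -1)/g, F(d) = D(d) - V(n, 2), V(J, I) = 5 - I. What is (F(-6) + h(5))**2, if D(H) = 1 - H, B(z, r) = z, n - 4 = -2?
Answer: 25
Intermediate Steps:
n = 2 (n = 4 - 2 = 2)
F(d) = -2 - d (F(d) = (1 - d) - (5 - 1*2) = (1 - d) - (5 - 2) = (1 - d) - 1*3 = (1 - d) - 3 = -2 - d)
h(g) = 1 (h(g) = g/g = 1)
(F(-6) + h(5))**2 = ((-2 - 1*(-6)) + 1)**2 = ((-2 + 6) + 1)**2 = (4 + 1)**2 = 5**2 = 25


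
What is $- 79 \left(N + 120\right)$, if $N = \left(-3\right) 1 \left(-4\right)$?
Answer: $-10428$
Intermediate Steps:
$N = 12$ ($N = \left(-3\right) \left(-4\right) = 12$)
$- 79 \left(N + 120\right) = - 79 \left(12 + 120\right) = \left(-79\right) 132 = -10428$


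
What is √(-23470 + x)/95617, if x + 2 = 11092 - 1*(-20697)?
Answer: √8317/95617 ≈ 0.00095378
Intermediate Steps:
x = 31787 (x = -2 + (11092 - 1*(-20697)) = -2 + (11092 + 20697) = -2 + 31789 = 31787)
√(-23470 + x)/95617 = √(-23470 + 31787)/95617 = √8317*(1/95617) = √8317/95617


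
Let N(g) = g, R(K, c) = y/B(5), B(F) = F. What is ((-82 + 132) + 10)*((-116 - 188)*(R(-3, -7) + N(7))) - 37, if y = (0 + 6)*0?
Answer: -127717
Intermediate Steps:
y = 0 (y = 6*0 = 0)
R(K, c) = 0 (R(K, c) = 0/5 = 0*(⅕) = 0)
((-82 + 132) + 10)*((-116 - 188)*(R(-3, -7) + N(7))) - 37 = ((-82 + 132) + 10)*((-116 - 188)*(0 + 7)) - 37 = (50 + 10)*(-304*7) - 37 = 60*(-2128) - 37 = -127680 - 37 = -127717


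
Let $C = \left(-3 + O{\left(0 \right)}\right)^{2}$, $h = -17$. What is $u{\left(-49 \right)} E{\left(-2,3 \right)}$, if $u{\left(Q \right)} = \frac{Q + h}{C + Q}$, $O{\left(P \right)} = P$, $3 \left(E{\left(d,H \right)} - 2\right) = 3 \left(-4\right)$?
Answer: $- \frac{33}{10} \approx -3.3$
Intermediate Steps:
$E{\left(d,H \right)} = -2$ ($E{\left(d,H \right)} = 2 + \frac{3 \left(-4\right)}{3} = 2 + \frac{1}{3} \left(-12\right) = 2 - 4 = -2$)
$C = 9$ ($C = \left(-3 + 0\right)^{2} = \left(-3\right)^{2} = 9$)
$u{\left(Q \right)} = \frac{-17 + Q}{9 + Q}$ ($u{\left(Q \right)} = \frac{Q - 17}{9 + Q} = \frac{-17 + Q}{9 + Q}$)
$u{\left(-49 \right)} E{\left(-2,3 \right)} = \frac{-17 - 49}{9 - 49} \left(-2\right) = \frac{1}{-40} \left(-66\right) \left(-2\right) = \left(- \frac{1}{40}\right) \left(-66\right) \left(-2\right) = \frac{33}{20} \left(-2\right) = - \frac{33}{10}$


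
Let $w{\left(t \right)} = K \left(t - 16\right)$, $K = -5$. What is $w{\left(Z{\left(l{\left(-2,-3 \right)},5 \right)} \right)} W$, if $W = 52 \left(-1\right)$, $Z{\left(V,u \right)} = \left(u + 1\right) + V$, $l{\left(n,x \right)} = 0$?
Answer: $-2600$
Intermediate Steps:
$Z{\left(V,u \right)} = 1 + V + u$ ($Z{\left(V,u \right)} = \left(1 + u\right) + V = 1 + V + u$)
$W = -52$
$w{\left(t \right)} = 80 - 5 t$ ($w{\left(t \right)} = - 5 \left(t - 16\right) = - 5 \left(-16 + t\right) = 80 - 5 t$)
$w{\left(Z{\left(l{\left(-2,-3 \right)},5 \right)} \right)} W = \left(80 - 5 \left(1 + 0 + 5\right)\right) \left(-52\right) = \left(80 - 30\right) \left(-52\right) = 50 \left(-52\right) = -2600$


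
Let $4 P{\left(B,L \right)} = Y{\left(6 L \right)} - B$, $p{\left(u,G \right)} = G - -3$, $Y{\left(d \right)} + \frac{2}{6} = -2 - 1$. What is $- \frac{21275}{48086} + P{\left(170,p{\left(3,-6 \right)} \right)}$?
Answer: $- \frac{6315005}{144258} \approx -43.776$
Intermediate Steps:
$Y{\left(d \right)} = - \frac{10}{3}$ ($Y{\left(d \right)} = - \frac{1}{3} - 3 = - \frac{10}{3}$)
$p{\left(u,G \right)} = 3 + G$ ($p{\left(u,G \right)} = G + 3 = 3 + G$)
$P{\left(B,L \right)} = - \frac{5}{6} - \frac{B}{4}$ ($P{\left(B,L \right)} = \frac{- \frac{10}{3} - B}{4} = - \frac{5}{6} - \frac{B}{4}$)
$- \frac{21275}{48086} + P{\left(170,p{\left(3,-6 \right)} \right)} = - \frac{21275}{48086} - \frac{130}{3} = - \frac{6315005}{144258}$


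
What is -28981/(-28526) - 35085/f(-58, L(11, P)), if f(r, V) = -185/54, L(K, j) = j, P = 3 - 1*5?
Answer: 10810087165/1055462 ≈ 10242.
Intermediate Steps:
P = -2 (P = 3 - 5 = -2)
f(r, V) = -185/54 (f(r, V) = -185*1/54 = -185/54)
-28981/(-28526) - 35085/f(-58, L(11, P)) = -28981/(-28526) - 35085/(-185/54) = -28981*(-1/28526) - 35085*(-54/185) = 28981/28526 + 378918/37 = 10810087165/1055462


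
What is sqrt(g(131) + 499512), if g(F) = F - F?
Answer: 2*sqrt(124878) ≈ 706.76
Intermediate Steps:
g(F) = 0
sqrt(g(131) + 499512) = sqrt(0 + 499512) = sqrt(499512) = 2*sqrt(124878)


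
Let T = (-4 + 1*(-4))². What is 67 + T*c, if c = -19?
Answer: -1149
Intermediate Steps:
T = 64 (T = (-4 - 4)² = (-8)² = 64)
67 + T*c = 67 + 64*(-19) = 67 - 1216 = -1149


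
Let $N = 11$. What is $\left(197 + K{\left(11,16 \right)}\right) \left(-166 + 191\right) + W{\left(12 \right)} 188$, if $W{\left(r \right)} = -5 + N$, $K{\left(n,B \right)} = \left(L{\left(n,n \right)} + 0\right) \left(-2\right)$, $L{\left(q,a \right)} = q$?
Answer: $5503$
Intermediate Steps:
$K{\left(n,B \right)} = - 2 n$ ($K{\left(n,B \right)} = \left(n + 0\right) \left(-2\right) = n \left(-2\right) = - 2 n$)
$W{\left(r \right)} = 6$ ($W{\left(r \right)} = -5 + 11 = 6$)
$\left(197 + K{\left(11,16 \right)}\right) \left(-166 + 191\right) + W{\left(12 \right)} 188 = \left(197 - 22\right) \left(-166 + 191\right) + 6 \cdot 188 = \left(197 - 22\right) 25 + 1128 = 175 \cdot 25 + 1128 = 4375 + 1128 = 5503$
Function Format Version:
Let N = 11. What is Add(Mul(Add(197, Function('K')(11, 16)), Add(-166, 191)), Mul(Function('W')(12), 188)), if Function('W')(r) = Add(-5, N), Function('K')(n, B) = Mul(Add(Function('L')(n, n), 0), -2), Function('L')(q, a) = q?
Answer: 5503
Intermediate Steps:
Function('K')(n, B) = Mul(-2, n) (Function('K')(n, B) = Mul(Add(n, 0), -2) = Mul(n, -2) = Mul(-2, n))
Function('W')(r) = 6 (Function('W')(r) = Add(-5, 11) = 6)
Add(Mul(Add(197, Function('K')(11, 16)), Add(-166, 191)), Mul(Function('W')(12), 188)) = Add(Mul(Add(197, Mul(-2, 11)), Add(-166, 191)), Mul(6, 188)) = Add(Mul(Add(197, -22), 25), 1128) = Add(Mul(175, 25), 1128) = Add(4375, 1128) = 5503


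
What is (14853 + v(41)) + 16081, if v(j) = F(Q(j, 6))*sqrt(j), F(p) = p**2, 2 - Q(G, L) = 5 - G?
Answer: 30934 + 1444*sqrt(41) ≈ 40180.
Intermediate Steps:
Q(G, L) = -3 + G (Q(G, L) = 2 - (5 - G) = 2 + (-5 + G) = -3 + G)
v(j) = sqrt(j)*(-3 + j)**2 (v(j) = (-3 + j)**2*sqrt(j) = sqrt(j)*(-3 + j)**2)
(14853 + v(41)) + 16081 = (14853 + sqrt(41)*(-3 + 41)**2) + 16081 = (14853 + sqrt(41)*38**2) + 16081 = (14853 + sqrt(41)*1444) + 16081 = (14853 + 1444*sqrt(41)) + 16081 = 30934 + 1444*sqrt(41)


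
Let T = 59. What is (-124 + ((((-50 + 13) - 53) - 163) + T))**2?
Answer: 101124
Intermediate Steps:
(-124 + ((((-50 + 13) - 53) - 163) + T))**2 = (-124 + ((((-50 + 13) - 53) - 163) + 59))**2 = (-124 + (((-37 - 53) - 163) + 59))**2 = (-124 + ((-90 - 163) + 59))**2 = (-124 + (-253 + 59))**2 = (-124 - 194)**2 = (-318)**2 = 101124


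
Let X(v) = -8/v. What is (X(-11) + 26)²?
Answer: 86436/121 ≈ 714.35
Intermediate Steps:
(X(-11) + 26)² = (-8/(-11) + 26)² = (-8*(-1/11) + 26)² = (8/11 + 26)² = (294/11)² = 86436/121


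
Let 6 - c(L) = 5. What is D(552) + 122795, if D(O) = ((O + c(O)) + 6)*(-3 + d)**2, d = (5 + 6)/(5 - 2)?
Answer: 1107391/9 ≈ 1.2304e+5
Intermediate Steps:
d = 11/3 ≈ 3.6667
c(L) = 1 (c(L) = 6 - 1*5 = 6 - 5 = 1)
D(O) = 28/9 + 4*O/9 (D(O) = ((O + 1) + 6)*(-3 + 11/3)**2 = ((1 + O) + 6)*(2/3)**2 = (7 + O)*(4/9) = 28/9 + 4*O/9)
D(552) + 122795 = (28/9 + (4/9)*552) + 122795 = (28/9 + 736/3) + 122795 = 2236/9 + 122795 = 1107391/9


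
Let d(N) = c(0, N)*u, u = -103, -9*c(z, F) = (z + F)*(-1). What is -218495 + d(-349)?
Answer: -1930508/9 ≈ -2.1450e+5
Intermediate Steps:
c(z, F) = F/9 + z/9 (c(z, F) = -(z + F)*(-1)/9 = -(F + z)*(-1)/9 = -(-F - z)/9 = F/9 + z/9)
d(N) = -103*N/9 (d(N) = (N/9 + (⅑)*0)*(-103) = (N/9 + 0)*(-103) = (N/9)*(-103) = -103*N/9)
-218495 + d(-349) = -218495 - 103/9*(-349) = -218495 + 35947/9 = -1930508/9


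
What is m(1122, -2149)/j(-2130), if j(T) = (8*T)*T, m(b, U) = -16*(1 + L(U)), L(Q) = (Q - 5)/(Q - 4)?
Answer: -4307/4883972850 ≈ -8.8186e-7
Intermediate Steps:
L(Q) = (-5 + Q)/(-4 + Q)
m(b, U) = -16 - 16*(-5 + U)/(-4 + U) (m(b, U) = -16*(1 + (-5 + U)/(-4 + U)) = -16 - 16*(-5 + U)/(-4 + U))
j(T) = 8*T²
m(1122, -2149)/j(-2130) = (16*(9 - 2*(-2149))/(-4 - 2149))/((8*(-2130)²)) = (16*(9 + 4298)/(-2153))/((8*4536900)) = (16*(-1/2153)*4307)/36295200 = -68912/2153*1/36295200 = -4307/4883972850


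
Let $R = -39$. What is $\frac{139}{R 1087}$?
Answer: $- \frac{139}{42393} \approx -0.0032788$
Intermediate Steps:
$\frac{139}{R 1087} = \frac{139}{\left(-39\right) 1087} = \frac{139}{-42393} = 139 \left(- \frac{1}{42393}\right) = - \frac{139}{42393}$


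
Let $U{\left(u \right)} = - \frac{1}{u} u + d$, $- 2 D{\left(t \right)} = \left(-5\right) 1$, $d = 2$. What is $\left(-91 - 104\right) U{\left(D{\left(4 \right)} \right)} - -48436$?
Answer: $48241$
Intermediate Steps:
$D{\left(t \right)} = \frac{5}{2}$ ($D{\left(t \right)} = - \frac{\left(-5\right) 1}{2} = \left(- \frac{1}{2}\right) \left(-5\right) = \frac{5}{2}$)
$U{\left(u \right)} = 1$ ($U{\left(u \right)} = - \frac{1}{u} u + 2 = -1 + 2 = 1$)
$\left(-91 - 104\right) U{\left(D{\left(4 \right)} \right)} - -48436 = \left(-91 - 104\right) 1 - -48436 = \left(-195\right) 1 + 48436 = -195 + 48436 = 48241$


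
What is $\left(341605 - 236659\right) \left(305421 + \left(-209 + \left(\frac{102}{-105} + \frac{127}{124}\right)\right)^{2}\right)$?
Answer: $\frac{345016809616698153}{9417800} \approx 3.6635 \cdot 10^{10}$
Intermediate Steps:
$\left(341605 - 236659\right) \left(305421 + \left(-209 + \left(\frac{102}{-105} + \frac{127}{124}\right)\right)^{2}\right) = 104946 \left(305421 + \left(-209 + \left(102 \left(- \frac{1}{105}\right) + 127 \cdot \frac{1}{124}\right)\right)^{2}\right) = 104946 \left(305421 + \left(-209 + \left(- \frac{34}{35} + \frac{127}{124}\right)\right)^{2}\right) = 104946 \left(305421 + \left(-209 + \frac{229}{4340}\right)^{2}\right) = 104946 \left(305421 + \left(- \frac{906831}{4340}\right)^{2}\right) = 104946 \left(305421 + \frac{822342462561}{18835600}\right) = 104946 \cdot \frac{6575130250161}{18835600} = \frac{345016809616698153}{9417800}$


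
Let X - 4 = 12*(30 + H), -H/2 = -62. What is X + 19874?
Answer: 21726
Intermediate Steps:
H = 124 (H = -2*(-62) = 124)
X = 1852 (X = 4 + 12*(30 + 124) = 4 + 12*154 = 4 + 1848 = 1852)
X + 19874 = 1852 + 19874 = 21726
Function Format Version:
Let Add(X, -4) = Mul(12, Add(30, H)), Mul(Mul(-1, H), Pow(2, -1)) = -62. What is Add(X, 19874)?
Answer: 21726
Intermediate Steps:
H = 124 (H = Mul(-2, -62) = 124)
X = 1852 (X = Add(4, Mul(12, Add(30, 124))) = Add(4, Mul(12, 154)) = Add(4, 1848) = 1852)
Add(X, 19874) = Add(1852, 19874) = 21726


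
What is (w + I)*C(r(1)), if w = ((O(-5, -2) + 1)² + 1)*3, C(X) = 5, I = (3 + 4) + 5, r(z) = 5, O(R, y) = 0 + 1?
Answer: 135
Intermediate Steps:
O(R, y) = 1
I = 12 (I = 7 + 5 = 12)
w = 15 (w = ((1 + 1)² + 1)*3 = (2² + 1)*3 = (4 + 1)*3 = 5*3 = 15)
(w + I)*C(r(1)) = (15 + 12)*5 = 27*5 = 135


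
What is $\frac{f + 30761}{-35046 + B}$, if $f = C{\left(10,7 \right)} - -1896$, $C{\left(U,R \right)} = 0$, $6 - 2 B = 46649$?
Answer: $- \frac{65314}{116735} \approx -0.55951$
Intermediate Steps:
$B = - \frac{46643}{2}$ ($B = 3 - \frac{46649}{2} = - \frac{46643}{2} \approx -23322.0$)
$f = 1896$ ($f = 0 - -1896 = 0 + 1896 = 1896$)
$\frac{f + 30761}{-35046 + B} = \frac{1896 + 30761}{-35046 - \frac{46643}{2}} = \frac{32657}{- \frac{116735}{2}} = 32657 \left(- \frac{2}{116735}\right) = - \frac{65314}{116735}$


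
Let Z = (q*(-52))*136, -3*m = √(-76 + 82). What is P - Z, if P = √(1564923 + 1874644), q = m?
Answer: √3439567 - 7072*√6/3 ≈ -3919.7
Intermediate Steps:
m = -√6/3 (m = -√(-76 + 82)/3 = -√6/3 ≈ -0.81650)
q = -√6/3 ≈ -0.81650
Z = 7072*√6/3 (Z = (-√6/3*(-52))*136 = (52*√6/3)*136 = 7072*√6/3 ≈ 5774.3)
P = √3439567 ≈ 1854.6
P - Z = √3439567 - 7072*√6/3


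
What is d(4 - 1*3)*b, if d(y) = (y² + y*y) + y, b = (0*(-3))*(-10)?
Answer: 0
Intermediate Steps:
b = 0 (b = 0*(-10) = 0)
d(y) = y + 2*y² (d(y) = (y² + y²) + y = 2*y² + y = y + 2*y²)
d(4 - 1*3)*b = ((4 - 1*3)*(1 + 2*(4 - 1*3)))*0 = ((4 - 3)*(1 + 2*(4 - 3)))*0 = (1*(1 + 2*1))*0 = (1*(1 + 2))*0 = (1*3)*0 = 3*0 = 0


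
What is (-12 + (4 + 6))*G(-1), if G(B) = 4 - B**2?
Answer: -6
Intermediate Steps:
(-12 + (4 + 6))*G(-1) = (-12 + (4 + 6))*(4 - 1*(-1)**2) = (-12 + 10)*(4 - 1*1) = -2*(4 - 1) = -2*3 = -6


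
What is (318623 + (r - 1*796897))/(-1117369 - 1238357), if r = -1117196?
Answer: 797735/1177863 ≈ 0.67727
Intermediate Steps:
(318623 + (r - 1*796897))/(-1117369 - 1238357) = (318623 + (-1117196 - 1*796897))/(-1117369 - 1238357) = (318623 + (-1117196 - 796897))/(-2355726) = (318623 - 1914093)*(-1/2355726) = -1595470*(-1/2355726) = 797735/1177863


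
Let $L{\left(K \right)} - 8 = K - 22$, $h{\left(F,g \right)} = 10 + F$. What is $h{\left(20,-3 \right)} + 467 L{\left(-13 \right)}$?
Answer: $-12579$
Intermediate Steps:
$L{\left(K \right)} = -14 + K$ ($L{\left(K \right)} = 8 + \left(K - 22\right) = 8 + \left(-22 + K\right) = -14 + K$)
$h{\left(20,-3 \right)} + 467 L{\left(-13 \right)} = \left(10 + 20\right) + 467 \left(-14 - 13\right) = 30 + 467 \left(-27\right) = 30 - 12609 = -12579$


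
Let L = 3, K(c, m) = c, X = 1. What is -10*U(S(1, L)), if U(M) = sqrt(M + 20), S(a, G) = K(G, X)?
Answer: -10*sqrt(23) ≈ -47.958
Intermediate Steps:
S(a, G) = G
U(M) = sqrt(20 + M)
-10*U(S(1, L)) = -10*sqrt(20 + 3) = -10*sqrt(23)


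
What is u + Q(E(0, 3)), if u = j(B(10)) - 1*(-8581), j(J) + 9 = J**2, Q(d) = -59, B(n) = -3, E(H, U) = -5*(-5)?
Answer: 8522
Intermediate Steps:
E(H, U) = 25
j(J) = -9 + J**2
u = 8581 (u = (-9 + (-3)**2) - 1*(-8581) = (-9 + 9) + 8581 = 0 + 8581 = 8581)
u + Q(E(0, 3)) = 8581 - 59 = 8522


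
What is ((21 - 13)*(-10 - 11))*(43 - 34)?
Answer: -1512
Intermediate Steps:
((21 - 13)*(-10 - 11))*(43 - 34) = (8*(-21))*9 = -168*9 = -1512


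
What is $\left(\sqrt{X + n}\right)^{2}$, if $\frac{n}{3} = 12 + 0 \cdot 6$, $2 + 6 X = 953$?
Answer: $\frac{389}{2} \approx 194.5$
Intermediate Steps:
$X = \frac{317}{2}$ ($X = - \frac{1}{3} + \frac{1}{6} \cdot 953 = - \frac{1}{3} + \frac{953}{6} = \frac{317}{2} \approx 158.5$)
$n = 36$ ($n = 3 \left(12 + 0 \cdot 6\right) = 3 \left(12 + 0\right) = 3 \cdot 12 = 36$)
$\left(\sqrt{X + n}\right)^{2} = \left(\sqrt{\frac{317}{2} + 36}\right)^{2} = \left(\sqrt{\frac{389}{2}}\right)^{2} = \left(\frac{\sqrt{778}}{2}\right)^{2} = \frac{389}{2}$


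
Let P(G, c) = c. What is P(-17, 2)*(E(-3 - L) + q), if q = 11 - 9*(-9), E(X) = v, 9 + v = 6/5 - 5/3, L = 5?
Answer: 2476/15 ≈ 165.07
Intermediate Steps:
v = -142/15 (v = -9 + (6/5 - 5/3) = -9 - 7/15 = -142/15 ≈ -9.4667)
E(X) = -142/15
q = 92 (q = 11 + 81 = 92)
P(-17, 2)*(E(-3 - L) + q) = 2*(-142/15 + 92) = 2*(1238/15) = 2476/15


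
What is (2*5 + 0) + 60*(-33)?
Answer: -1970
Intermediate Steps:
(2*5 + 0) + 60*(-33) = (10 + 0) - 1980 = 10 - 1980 = -1970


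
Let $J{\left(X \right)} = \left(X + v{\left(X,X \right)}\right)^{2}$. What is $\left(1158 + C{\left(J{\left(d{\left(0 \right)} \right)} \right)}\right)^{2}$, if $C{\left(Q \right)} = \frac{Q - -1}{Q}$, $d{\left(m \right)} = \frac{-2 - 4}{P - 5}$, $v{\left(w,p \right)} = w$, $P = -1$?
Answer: $\frac{21501769}{16} \approx 1.3439 \cdot 10^{6}$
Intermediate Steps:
$d{\left(m \right)} = 1$ ($d{\left(m \right)} = \frac{-2 - 4}{-1 - 5} = - \frac{6}{-6} = \left(-6\right) \left(- \frac{1}{6}\right) = 1$)
$J{\left(X \right)} = 4 X^{2}$ ($J{\left(X \right)} = \left(X + X\right)^{2} = \left(2 X\right)^{2} = 4 X^{2}$)
$C{\left(Q \right)} = \frac{1 + Q}{Q}$ ($C{\left(Q \right)} = \frac{Q + 1}{Q} = \frac{1 + Q}{Q}$)
$\left(1158 + C{\left(J{\left(d{\left(0 \right)} \right)} \right)}\right)^{2} = \left(1158 + \frac{1 + 4 \cdot 1^{2}}{4 \cdot 1^{2}}\right)^{2} = \left(1158 + \frac{1 + 4 \cdot 1}{4 \cdot 1}\right)^{2} = \left(1158 + \frac{1 + 4}{4}\right)^{2} = \left(1158 + \frac{1}{4} \cdot 5\right)^{2} = \left(1158 + \frac{5}{4}\right)^{2} = \left(\frac{4637}{4}\right)^{2} = \frac{21501769}{16}$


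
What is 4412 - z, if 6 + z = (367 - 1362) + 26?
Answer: 5387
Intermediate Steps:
z = -975 (z = -6 + ((367 - 1362) + 26) = -6 + (-995 + 26) = -6 - 969 = -975)
4412 - z = 4412 - 1*(-975) = 4412 + 975 = 5387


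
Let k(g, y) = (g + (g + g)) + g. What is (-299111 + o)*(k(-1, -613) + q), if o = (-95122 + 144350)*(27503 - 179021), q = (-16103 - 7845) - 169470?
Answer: 1442778646379730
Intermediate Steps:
k(g, y) = 4*g (k(g, y) = (g + 2*g) + g = 3*g + g = 4*g)
q = -193418 (q = -23948 - 169470 = -193418)
o = -7458928104 (o = 49228*(-151518) = -7458928104)
(-299111 + o)*(k(-1, -613) + q) = (-299111 - 7458928104)*(4*(-1) - 193418) = -7459227215*(-4 - 193418) = -7459227215*(-193422) = 1442778646379730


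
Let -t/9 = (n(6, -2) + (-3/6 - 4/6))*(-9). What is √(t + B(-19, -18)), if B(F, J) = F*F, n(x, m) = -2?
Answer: √418/2 ≈ 10.223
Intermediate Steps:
B(F, J) = F²
t = -513/2 (t = -9*(-2 + (-3/6 - 4/6))*(-9) = -9*(-2 + (-3*⅙ - 4*⅙))*(-9) = -9*(-2 + (-½ - ⅔))*(-9) = -9*(-2 - 7/6)*(-9) = -(-57)*(-9)/2 = -9*57/2 = -513/2 ≈ -256.50)
√(t + B(-19, -18)) = √(-513/2 + (-19)²) = √(-513/2 + 361) = √(209/2) = √418/2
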